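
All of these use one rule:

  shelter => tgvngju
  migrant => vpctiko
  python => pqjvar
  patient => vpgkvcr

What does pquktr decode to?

prison

The output letters match the input read backwards, each shifted +2: shelter reversed is retlehs. Two steps: reverse the string, then apply a Caesar shift of +2.
Undoing it on pquktr: shift back: p−2=n, q−2=o, u−2=s, k−2=i, t−2=r, r−2=p → nosirp; then reverse → prison.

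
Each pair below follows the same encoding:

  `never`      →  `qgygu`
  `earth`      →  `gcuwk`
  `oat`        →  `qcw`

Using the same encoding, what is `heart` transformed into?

The shift depends on letter class: consonant n→q is +3, but vowel e→g is +2. Two shifts are in play — +2 for a/e/i/o/u, +3 for every other letter.
On heart: h(cons)+3=k, e(vowel)+2=g, a(vowel)+2=c, r(cons)+3=u, t(cons)+3=w.

kgcuw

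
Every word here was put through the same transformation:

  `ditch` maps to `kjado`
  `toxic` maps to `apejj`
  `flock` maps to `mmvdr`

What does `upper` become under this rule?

Shifts by position in ditch: pos 0: d→k (+7), pos 1: i→j (+1), pos 2: t→a (+7), pos 3: c→d (+1) — repeating every 2. The shifts repeat in a cycle of length 2: positions 0,1,… shift by +7, +1, then the pattern repeats.
On upper: u+7=b, p+1=q, p+7=w, e+1=f, r+7=y.

bqwfy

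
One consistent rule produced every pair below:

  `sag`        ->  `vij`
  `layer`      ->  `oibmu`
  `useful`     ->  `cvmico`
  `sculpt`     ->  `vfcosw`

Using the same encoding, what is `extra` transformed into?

mawui

The shift depends on letter class: consonant s→v is +3, but vowel a→i is +8. The rule splits by letter class: vowels +8, consonants +3.
For extra: e(vowel)+8=m, x(cons)+3=a, t(cons)+3=w, r(cons)+3=u, a(vowel)+8=i.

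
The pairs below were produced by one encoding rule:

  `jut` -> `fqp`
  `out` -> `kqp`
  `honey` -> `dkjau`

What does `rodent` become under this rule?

nkzajp

Compare letters: j→f is +22, u→q is +22, t→p is +22 — a constant shift. Every letter moves 22 places later in the alphabet, wrapping around z→a.
On rodent: r+22=n, o+22=k, d+22=z, e+22=a, n+22=j, t+22=p.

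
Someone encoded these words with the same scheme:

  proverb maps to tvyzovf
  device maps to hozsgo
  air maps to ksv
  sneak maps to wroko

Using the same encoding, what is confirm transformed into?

The shift depends on letter class: consonant p→t is +4, but vowel o→y is +10. Two shifts are in play — +10 for a/e/i/o/u, +4 for every other letter.
For confirm: c(cons)+4=g, o(vowel)+10=y, n(cons)+4=r, f(cons)+4=j, i(vowel)+10=s, r(cons)+4=v, m(cons)+4=q.

gyrjsvq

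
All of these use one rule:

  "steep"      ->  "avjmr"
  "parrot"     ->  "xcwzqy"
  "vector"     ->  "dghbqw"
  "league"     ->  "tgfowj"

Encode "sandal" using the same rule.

It's a Vigenère-style cipher with numeric key [8,2,5]: position i shifts by key[i mod 3].
For sandal: s+8=a, a+2=c, n+5=s, d+8=l, a+2=c, l+5=q.

acslcq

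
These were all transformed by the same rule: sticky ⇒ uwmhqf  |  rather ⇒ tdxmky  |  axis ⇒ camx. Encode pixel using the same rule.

rlbjr

Each letter shifts forward by (position + 2), i.e. 2, 3, 4, … — the shift grows by one for each successive letter.
Applying it to pixel: p+2=r, i+3=l, x+4=b, e+5=j, l+6=r.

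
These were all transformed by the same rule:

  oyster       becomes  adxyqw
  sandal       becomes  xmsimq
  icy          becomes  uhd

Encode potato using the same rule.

The shift depends on letter class: consonant y→d is +5, but vowel o→a is +12. Two shifts are in play — +12 for a/e/i/o/u, +5 for every other letter.
Applying it to potato: p(cons)+5=u, o(vowel)+12=a, t(cons)+5=y, a(vowel)+12=m, t(cons)+5=y, o(vowel)+12=a.

uaymya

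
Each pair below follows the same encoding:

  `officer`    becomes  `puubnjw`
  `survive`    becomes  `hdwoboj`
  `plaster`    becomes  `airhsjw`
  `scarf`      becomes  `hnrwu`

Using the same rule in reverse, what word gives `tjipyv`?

melody

This is an affine cipher: with a=0,…,z=25, each position x becomes (11x+17) mod 26.
Undoing it on tjipyv: t(19)→19·(19−17)≡12=m; j(9)→19·(9−17)≡4=e; i(8)→19·(8−17)≡11=l; p(15)→19·(15−17)≡14=o; y(24)→19·(24−17)≡3=d; v(21)→19·(21−17)≡24=y (all mod 26).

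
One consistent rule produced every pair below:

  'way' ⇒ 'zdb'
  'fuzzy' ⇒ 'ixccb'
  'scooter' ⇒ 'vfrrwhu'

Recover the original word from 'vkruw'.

Each letter is shifted forward by 3 in the alphabet (a Caesar shift of +3).
Reversing it on vkruw: v−3=s, k−3=h, r−3=o, u−3=r, w−3=t.

short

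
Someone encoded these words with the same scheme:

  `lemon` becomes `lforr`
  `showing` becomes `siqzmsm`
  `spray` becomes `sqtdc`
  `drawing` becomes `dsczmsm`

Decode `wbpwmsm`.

wanting

In lemon: l→l is +0, e→f is +1, m→o is +2, o→r is +3 — the shift increases by 1 each position. The shift increases by 1 at each position, starting from +0: 0, 1, 2, ….
Reversing it on wbpwmsm: w−0=w, b−1=a, p−2=n, w−3=t, m−4=i, s−5=n, m−6=g.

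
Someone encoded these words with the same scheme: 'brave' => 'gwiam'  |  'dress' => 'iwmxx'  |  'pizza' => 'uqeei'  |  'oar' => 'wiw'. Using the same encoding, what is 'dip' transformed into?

The shift depends on letter class: consonant b→g is +5, but vowel a→i is +8. Two shifts are in play — +8 for a/e/i/o/u, +5 for every other letter.
Applying it to dip: d(cons)+5=i, i(vowel)+8=q, p(cons)+5=u.

iqu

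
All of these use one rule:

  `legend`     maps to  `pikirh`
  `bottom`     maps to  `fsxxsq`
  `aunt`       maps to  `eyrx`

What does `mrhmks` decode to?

indigo

It's a constant shift of +4 (ROT4).
Undoing it on mrhmks: m−4=i, r−4=n, h−4=d, m−4=i, k−4=g, s−4=o.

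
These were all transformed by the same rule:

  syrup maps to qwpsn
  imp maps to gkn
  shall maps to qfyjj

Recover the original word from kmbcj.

model

Compare letters: s→q is +24, y→w is +24, r→p is +24 — a constant shift. This is a Caesar cipher with shift 24.
Decoding kmbcj: k−24=m, m−24=o, b−24=d, c−24=e, j−24=l.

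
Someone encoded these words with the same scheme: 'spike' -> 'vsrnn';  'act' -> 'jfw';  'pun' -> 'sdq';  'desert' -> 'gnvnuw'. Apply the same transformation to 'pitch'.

The shift depends on letter class: consonant s→v is +3, but vowel i→r is +9. The rule splits by letter class: vowels +9, consonants +3.
On pitch: p(cons)+3=s, i(vowel)+9=r, t(cons)+3=w, c(cons)+3=f, h(cons)+3=k.

srwfk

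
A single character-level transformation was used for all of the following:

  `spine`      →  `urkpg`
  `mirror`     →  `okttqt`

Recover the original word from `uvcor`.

Compare letters: s→u is +2, p→r is +2, i→k is +2 — a constant shift. Every letter moves 2 places later in the alphabet, wrapping around z→a.
Decoding uvcor: u−2=s, v−2=t, c−2=a, o−2=m, r−2=p.

stamp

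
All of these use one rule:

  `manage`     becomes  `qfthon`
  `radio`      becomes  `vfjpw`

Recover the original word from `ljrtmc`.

helmet

In manage: m→q is +4, a→f is +5, n→t is +6, a→h is +7 — the shift increases by 1 each position. The shift increases by 1 at each position, starting from +4: 4, 5, 6, ….
Reversing it on ljrtmc: l−4=h, j−5=e, r−6=l, t−7=m, m−8=e, c−9=t.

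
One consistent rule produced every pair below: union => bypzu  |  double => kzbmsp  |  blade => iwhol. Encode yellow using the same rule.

The shifts repeat in a cycle of length 2: positions 0,1,… shift by +7, +11, then the pattern repeats.
For yellow: y+7=f, e+11=p, l+7=s, l+11=w, o+7=v, w+11=h.

fpswvh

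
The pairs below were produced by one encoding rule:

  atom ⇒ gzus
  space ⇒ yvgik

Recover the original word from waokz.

quiet

Compare letters: a→g is +6, t→z is +6, o→u is +6 — a constant shift. Each letter is shifted forward by 6 in the alphabet (a Caesar shift of +6).
Decoding waokz: w−6=q, a−6=u, o−6=i, k−6=e, z−6=t.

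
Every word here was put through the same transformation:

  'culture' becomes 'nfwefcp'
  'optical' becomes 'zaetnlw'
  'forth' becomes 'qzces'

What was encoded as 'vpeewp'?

This is a Caesar cipher with shift 11.
Decoding vpeewp: v−11=k, p−11=e, e−11=t, e−11=t, w−11=l, p−11=e.

kettle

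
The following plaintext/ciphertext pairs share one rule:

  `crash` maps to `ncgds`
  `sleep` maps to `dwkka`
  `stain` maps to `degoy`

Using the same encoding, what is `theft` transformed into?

eskqe

The shift depends on letter class: consonant c→n is +11, but vowel a→g is +6. Two shifts are in play — +6 for a/e/i/o/u, +11 for every other letter.
For theft: t(cons)+11=e, h(cons)+11=s, e(vowel)+6=k, f(cons)+11=q, t(cons)+11=e.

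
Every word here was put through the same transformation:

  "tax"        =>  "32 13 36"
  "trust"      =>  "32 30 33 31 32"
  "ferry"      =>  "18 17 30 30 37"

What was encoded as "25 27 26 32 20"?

t is letter #20 and maps to 32: an offset of 12. Letters become their 1-based position plus 12 (so a→13, b→14, …).
Reversing it on 25 27 26 32 20: 25→(25−12)÷1=13=m, 27→(27−12)÷1=15=o, 26→(26−12)÷1=14=n, 32→(32−12)÷1=20=t, 20→(20−12)÷1=8=h.

month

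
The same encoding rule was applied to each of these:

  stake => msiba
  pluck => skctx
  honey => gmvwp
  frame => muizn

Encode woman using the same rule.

The word is reversed, then every letter is shifted forward by 8.
On woman: reverse → namow; then shift: n+8=v, a+8=i, m+8=u, o+8=w, w+8=e.

viuwe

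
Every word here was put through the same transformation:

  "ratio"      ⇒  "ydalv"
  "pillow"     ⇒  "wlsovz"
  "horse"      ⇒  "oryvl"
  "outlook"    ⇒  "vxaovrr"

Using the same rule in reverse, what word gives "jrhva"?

A repeating key of period 2 is used — shifts +7, +3 over and over.
Undoing it on jrhva: j−7=c, r−3=o, h−7=a, v−3=s, a−7=t.

coast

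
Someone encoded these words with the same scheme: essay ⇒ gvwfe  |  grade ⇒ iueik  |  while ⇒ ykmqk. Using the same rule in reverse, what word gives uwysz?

Letter i (0-indexed) is shifted by i+2, so successive shifts are 2, 3, 4, ….
Decoding uwysz: u−2=s, w−3=t, y−4=u, s−5=n, z−6=t.

stunt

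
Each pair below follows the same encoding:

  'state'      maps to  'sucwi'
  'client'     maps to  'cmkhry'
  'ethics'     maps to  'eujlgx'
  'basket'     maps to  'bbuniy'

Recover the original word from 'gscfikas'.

The shift increases by 1 at each position, starting from +0: 0, 1, 2, ….
Decoding gscfikas: g−0=g, s−1=r, c−2=a, f−3=c, i−4=e, k−5=f, a−6=u, s−7=l.

graceful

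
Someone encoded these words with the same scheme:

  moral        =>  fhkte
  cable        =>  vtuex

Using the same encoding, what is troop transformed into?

Every letter moves 19 places later in the alphabet, wrapping around z→a.
For troop: t+19=m, r+19=k, o+19=h, o+19=h, p+19=i.

mkhhi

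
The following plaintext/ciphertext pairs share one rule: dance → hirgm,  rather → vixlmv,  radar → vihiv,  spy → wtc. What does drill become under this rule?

hvqpp

The shift depends on letter class: consonant d→h is +4, but vowel a→i is +8. Vowels shift forward by 8 and consonants shift forward by 4.
Applying it to drill: d(cons)+4=h, r(cons)+4=v, i(vowel)+8=q, l(cons)+4=p, l(cons)+4=p.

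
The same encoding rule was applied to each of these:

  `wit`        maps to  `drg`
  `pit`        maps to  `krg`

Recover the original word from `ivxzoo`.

Each pair mirrors across the alphabet (w↔d, i↔r, t↔g): positions sum to 25. Letters are reflected about the middle of the alphabet (position → 25−position): Atbash.
Decoding ivxzoo: i↔r, v↔e, x↔c, z↔a, o↔l, o↔l.

recall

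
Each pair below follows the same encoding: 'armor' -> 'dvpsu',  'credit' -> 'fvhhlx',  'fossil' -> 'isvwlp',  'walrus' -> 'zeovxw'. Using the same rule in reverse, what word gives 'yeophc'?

Shifts by position in armor: pos 0: a→d (+3), pos 1: r→v (+4), pos 2: m→p (+3), pos 3: o→s (+4) — repeating every 2. A repeating key of period 2 is used — shifts +3, +4 over and over.
Reversing it on yeophc: y−3=v, e−4=a, o−3=l, p−4=l, h−3=e, c−4=y.

valley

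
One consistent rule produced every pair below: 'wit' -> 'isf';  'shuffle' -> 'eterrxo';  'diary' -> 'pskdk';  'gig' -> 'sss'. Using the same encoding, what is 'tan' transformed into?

The shift depends on letter class: consonant w→i is +12, but vowel i→s is +10. The rule splits by letter class: vowels +10, consonants +12.
Applying it to tan: t(cons)+12=f, a(vowel)+10=k, n(cons)+12=z.

fkz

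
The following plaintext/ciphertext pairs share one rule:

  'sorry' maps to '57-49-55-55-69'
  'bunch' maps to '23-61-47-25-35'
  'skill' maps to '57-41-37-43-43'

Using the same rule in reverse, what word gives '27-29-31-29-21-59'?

defeat

s(#19)→57 and o(#15)→49: differences scale by 2, so n = 2·pos + 19. The formula is n = 2×(alphabet index, a=1) + 19.
Decoding 27-29-31-29-21-59: 27→(27−19)÷2=4=d, 29→(29−19)÷2=5=e, 31→(31−19)÷2=6=f, 29→(29−19)÷2=5=e, 21→(21−19)÷2=1=a, 59→(59−19)÷2=20=t.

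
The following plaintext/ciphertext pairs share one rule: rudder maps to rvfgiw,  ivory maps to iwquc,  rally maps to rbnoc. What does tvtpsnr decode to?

turmoil

In rudder: r→r is +0, u→v is +1, d→f is +2, d→g is +3 — the shift increases by 1 each position. Each letter shifts forward by its position index (0, 1, 2, …) — the shift grows by one for each successive letter.
Decoding tvtpsnr: t−0=t, v−1=u, t−2=r, p−3=m, s−4=o, n−5=i, r−6=l.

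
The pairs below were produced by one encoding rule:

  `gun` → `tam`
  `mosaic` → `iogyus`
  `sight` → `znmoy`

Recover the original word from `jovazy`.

stupid

The output letters match the input read backwards, each shifted +6: gun reversed is nug. Two steps: reverse the string, then apply a Caesar shift of +6.
Undoing it on jovazy: shift back: j−6=d, o−6=i, v−6=p, a−6=u, z−6=t, y−6=s → diputs; then reverse → stupid.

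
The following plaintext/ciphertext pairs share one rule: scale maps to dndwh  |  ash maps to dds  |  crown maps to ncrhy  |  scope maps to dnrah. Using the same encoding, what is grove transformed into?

rcrgh

The shift depends on letter class: consonant s→d is +11, but vowel a→d is +3. Two shifts are in play — +3 for a/e/i/o/u, +11 for every other letter.
On grove: g(cons)+11=r, r(cons)+11=c, o(vowel)+3=r, v(cons)+11=g, e(vowel)+3=h.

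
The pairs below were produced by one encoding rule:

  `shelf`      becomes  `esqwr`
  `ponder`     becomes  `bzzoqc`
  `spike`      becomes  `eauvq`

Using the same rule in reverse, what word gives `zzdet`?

Shifts by position in shelf: pos 0: s→e (+12), pos 1: h→s (+11), pos 2: e→q (+12), pos 3: l→w (+11) — repeating every 2. It's a Vigenère-style cipher with numeric key [12,11]: position i shifts by key[i mod 2].
Undoing it on zzdet: z−12=n, z−11=o, d−12=r, e−11=t, t−12=h.

north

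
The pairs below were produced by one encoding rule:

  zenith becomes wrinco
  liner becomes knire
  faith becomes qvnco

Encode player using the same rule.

z(25)→w(22) and e(4)→r(17) fit y≡25x+21 (mod 26); the inverse of 25 mod 26 is 25. Treating letters as 0–25, the rule is x ↦ 25x + 21 (mod 26).
On player: p(15)→25·15+21≡6=g; l(11)→25·11+21≡10=k; a(0)→25·0+21≡21=v; y(24)→25·24+21≡23=x; e(4)→25·4+21≡17=r; r(17)→25·17+21≡4=e (all mod 26).

gkvxre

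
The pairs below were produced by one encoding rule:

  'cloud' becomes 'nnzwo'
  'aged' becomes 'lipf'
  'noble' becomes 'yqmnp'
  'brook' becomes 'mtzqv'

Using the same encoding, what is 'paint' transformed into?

actpe

Shifts by position in cloud: pos 0: c→n (+11), pos 1: l→n (+2), pos 2: o→z (+11), pos 3: u→w (+2) — repeating every 2. It's a Vigenère-style cipher with numeric key [11,2]: position i shifts by key[i mod 2].
For paint: p+11=a, a+2=c, i+11=t, n+2=p, t+11=e.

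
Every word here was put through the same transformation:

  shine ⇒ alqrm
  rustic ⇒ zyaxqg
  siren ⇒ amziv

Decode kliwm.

chase

Shifts by position in shine: pos 0: s→a (+8), pos 1: h→l (+4), pos 2: i→q (+8), pos 3: n→r (+4) — repeating every 2. It's a Vigenère-style cipher with numeric key [8,4]: position i shifts by key[i mod 2].
Undoing it on kliwm: k−8=c, l−4=h, i−8=a, w−4=s, m−8=e.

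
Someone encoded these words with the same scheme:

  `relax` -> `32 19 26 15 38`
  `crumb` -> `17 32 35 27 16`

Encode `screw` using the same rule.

The number is (letter's place in the alphabet, a=1) + 14.
Applying it to screw: s=19→33, c=3→17, r=18→32, e=5→19, w=23→37.

33 17 32 19 37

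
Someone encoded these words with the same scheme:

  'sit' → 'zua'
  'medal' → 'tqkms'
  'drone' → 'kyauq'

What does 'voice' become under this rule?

The shift depends on letter class: consonant s→z is +7, but vowel i→u is +12. Two shifts are in play — +12 for a/e/i/o/u, +7 for every other letter.
Applying it to voice: v(cons)+7=c, o(vowel)+12=a, i(vowel)+12=u, c(cons)+7=j, e(vowel)+12=q.

caujq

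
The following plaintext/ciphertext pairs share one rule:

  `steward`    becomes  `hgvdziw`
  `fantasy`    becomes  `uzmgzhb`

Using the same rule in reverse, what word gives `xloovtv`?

Each letter is replaced by its mirror in the alphabet: a↔z, b↔y, c↔x, and so on (the Atbash cipher).
Decoding xloovtv: x↔c, l↔o, o↔l, o↔l, v↔e, t↔g, v↔e.

college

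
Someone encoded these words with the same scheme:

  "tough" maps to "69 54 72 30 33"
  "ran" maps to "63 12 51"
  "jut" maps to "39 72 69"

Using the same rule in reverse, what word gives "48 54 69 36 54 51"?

motion

Each letter becomes 3×(its alphabet position, a=1..z=26) + 9.
Decoding 48 54 69 36 54 51: 48→(48−9)÷3=13=m, 54→(54−9)÷3=15=o, 69→(69−9)÷3=20=t, 36→(36−9)÷3=9=i, 54→(54−9)÷3=15=o, 51→(51−9)÷3=14=n.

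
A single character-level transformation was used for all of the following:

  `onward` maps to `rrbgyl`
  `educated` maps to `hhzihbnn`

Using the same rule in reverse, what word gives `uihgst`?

In onward: o→r is +3, n→r is +4, w→b is +5, a→g is +6 — the shift increases by 1 each position. Letter i (0-indexed) is shifted by i+3, so successive shifts are 3, 4, 5, ….
Decoding uihgst: u−3=r, i−4=e, h−5=c, g−6=a, s−7=l, t−8=l.

recall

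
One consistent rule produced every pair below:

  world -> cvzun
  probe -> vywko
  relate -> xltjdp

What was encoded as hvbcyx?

bottom

In world: w→c is +6, o→v is +7, r→z is +8, l→u is +9 — the shift increases by 1 each position. Each letter shifts forward by (position + 6), i.e. 6, 7, 8, … — the shift grows by one for each successive letter.
Reversing it on hvbcyx: h−6=b, v−7=o, b−8=t, c−9=t, y−10=o, x−11=m.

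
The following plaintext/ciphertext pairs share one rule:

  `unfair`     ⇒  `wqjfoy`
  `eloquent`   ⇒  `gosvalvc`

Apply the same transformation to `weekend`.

yhipkul

In unfair: u→w is +2, n→q is +3, f→j is +4, a→f is +5 — the shift increases by 1 each position. The shift increases by 1 at each position, starting from +2: 2, 3, 4, ….
For weekend: w+2=y, e+3=h, e+4=i, k+5=p, e+6=k, n+7=u, d+8=l.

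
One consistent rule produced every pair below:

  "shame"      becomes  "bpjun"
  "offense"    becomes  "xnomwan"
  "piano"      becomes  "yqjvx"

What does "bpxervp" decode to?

Shifts by position in shame: pos 0: s→b (+9), pos 1: h→p (+8), pos 2: a→j (+9), pos 3: m→u (+8) — repeating every 2. It's a Vigenère-style cipher with numeric key [9,8]: position i shifts by key[i mod 2].
Reversing it on bpxervp: b−9=s, p−8=h, x−9=o, e−8=w, r−9=i, v−8=n, p−9=g.

showing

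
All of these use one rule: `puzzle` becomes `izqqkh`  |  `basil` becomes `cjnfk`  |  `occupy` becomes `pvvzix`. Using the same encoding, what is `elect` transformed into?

This is an affine cipher: with a=0,…,z=25, each position x becomes (19x+9) mod 26.
For elect: e(4)→19·4+9≡7=h; l(11)→19·11+9≡10=k; e(4)→19·4+9≡7=h; c(2)→19·2+9≡21=v; t(19)→19·19+9≡6=g (all mod 26).

hkhvg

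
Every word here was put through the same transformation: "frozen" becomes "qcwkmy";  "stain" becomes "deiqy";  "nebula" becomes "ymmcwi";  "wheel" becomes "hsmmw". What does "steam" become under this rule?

demix

Vowels shift forward by 8 and consonants shift forward by 11.
Applying it to steam: s(cons)+11=d, t(cons)+11=e, e(vowel)+8=m, a(vowel)+8=i, m(cons)+11=x.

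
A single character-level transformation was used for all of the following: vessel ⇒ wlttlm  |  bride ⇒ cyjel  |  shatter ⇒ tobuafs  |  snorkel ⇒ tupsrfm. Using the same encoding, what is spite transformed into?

Shifts by position in vessel: pos 0: v→w (+1), pos 1: e→l (+7), pos 2: s→t (+1), pos 3: s→t (+1), pos 4: e→l (+7), pos 5: l→m (+1) — repeating every 3. A repeating key of period 3 is used — shifts +1, +7, +1 over and over.
On spite: s+1=t, p+7=w, i+1=j, t+1=u, e+7=l.

twjul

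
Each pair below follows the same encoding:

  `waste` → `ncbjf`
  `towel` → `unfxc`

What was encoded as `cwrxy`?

The output letters match the input read backwards, each shifted +9: waste reversed is etsaw. Read the word backwards and shift each letter +9.
Undoing it on cwrxy: shift back: c−9=t, w−9=n, r−9=i, x−9=o, y−9=p → tniop; then reverse → point.

point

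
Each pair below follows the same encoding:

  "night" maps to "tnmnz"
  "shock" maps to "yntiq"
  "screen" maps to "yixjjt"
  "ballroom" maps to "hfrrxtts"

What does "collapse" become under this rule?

itrrfvyj

Two shifts are in play — +5 for a/e/i/o/u, +6 for every other letter.
On collapse: c(cons)+6=i, o(vowel)+5=t, l(cons)+6=r, l(cons)+6=r, a(vowel)+5=f, p(cons)+6=v, s(cons)+6=y, e(vowel)+5=j.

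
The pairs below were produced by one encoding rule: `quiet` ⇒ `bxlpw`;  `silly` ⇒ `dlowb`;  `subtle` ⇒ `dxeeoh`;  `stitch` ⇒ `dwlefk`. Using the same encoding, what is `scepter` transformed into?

Shifts by position in quiet: pos 0: q→b (+11), pos 1: u→x (+3), pos 2: i→l (+3), pos 3: e→p (+11), pos 4: t→w (+3) — repeating every 3. It's a Vigenère-style cipher with numeric key [11,3,3]: position i shifts by key[i mod 3].
For scepter: s+11=d, c+3=f, e+3=h, p+11=a, t+3=w, e+3=h, r+11=c.

dfhawhc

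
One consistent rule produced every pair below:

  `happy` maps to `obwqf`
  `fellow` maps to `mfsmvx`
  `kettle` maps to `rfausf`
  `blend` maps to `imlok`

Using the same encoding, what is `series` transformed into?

It's a Vigenère-style cipher with numeric key [7,1]: position i shifts by key[i mod 2].
For series: s+7=z, e+1=f, r+7=y, i+1=j, e+7=l, s+1=t.

zfyjlt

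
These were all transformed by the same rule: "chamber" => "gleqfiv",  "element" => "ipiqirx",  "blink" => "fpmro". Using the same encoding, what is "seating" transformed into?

wiexmrk

Compare letters: c→g is +4, h→l is +4, a→e is +4 — a constant shift. Each letter is shifted forward by 4 in the alphabet (a Caesar shift of +4).
On seating: s+4=w, e+4=i, a+4=e, t+4=x, i+4=m, n+4=r, g+4=k.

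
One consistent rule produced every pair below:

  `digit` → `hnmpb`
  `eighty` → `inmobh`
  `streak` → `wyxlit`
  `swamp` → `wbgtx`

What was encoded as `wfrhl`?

In digit: d→h is +4, i→n is +5, g→m is +6, i→p is +7 — the shift increases by 1 each position. Letter i (0-indexed) is shifted by i+4, so successive shifts are 4, 5, 6, ….
Undoing it on wfrhl: w−4=s, f−5=a, r−6=l, h−7=a, l−8=d.

salad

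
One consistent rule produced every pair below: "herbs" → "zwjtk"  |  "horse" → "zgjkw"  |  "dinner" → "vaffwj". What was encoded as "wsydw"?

Compare letters: h→z is +18, e→w is +18, r→j is +18 — a constant shift. Each letter is shifted forward by 18 in the alphabet (a Caesar shift of +18).
Undoing it on wsydw: w−18=e, s−18=a, y−18=g, d−18=l, w−18=e.

eagle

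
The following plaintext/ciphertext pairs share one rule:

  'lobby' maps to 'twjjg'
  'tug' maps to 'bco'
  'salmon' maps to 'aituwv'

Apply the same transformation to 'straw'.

abzie

Each letter is shifted forward by 8 in the alphabet (a Caesar shift of +8).
Applying it to straw: s+8=a, t+8=b, r+8=z, a+8=i, w+8=e.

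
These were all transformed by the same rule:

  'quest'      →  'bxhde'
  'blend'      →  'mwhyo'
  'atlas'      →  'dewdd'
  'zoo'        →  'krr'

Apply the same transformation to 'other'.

reshc

The shift depends on letter class: consonant q→b is +11, but vowel u→x is +3. Vowels shift forward by 3 and consonants shift forward by 11.
For other: o(vowel)+3=r, t(cons)+11=e, h(cons)+11=s, e(vowel)+3=h, r(cons)+11=c.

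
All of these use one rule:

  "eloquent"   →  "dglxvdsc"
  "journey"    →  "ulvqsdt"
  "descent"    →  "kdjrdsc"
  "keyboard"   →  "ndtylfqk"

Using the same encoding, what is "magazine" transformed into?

zfpfmbsd

e(4)→d(3) and l(11)→g(6) fit y≡19x+5 (mod 26); the inverse of 19 mod 26 is 11. Treating letters as 0–25, the rule is x ↦ 19x + 5 (mod 26).
On magazine: m(12)→19·12+5≡25=z; a(0)→19·0+5≡5=f; g(6)→19·6+5≡15=p; a(0)→19·0+5≡5=f; z(25)→19·25+5≡12=m; i(8)→19·8+5≡1=b; n(13)→19·13+5≡18=s; e(4)→19·4+5≡3=d (all mod 26).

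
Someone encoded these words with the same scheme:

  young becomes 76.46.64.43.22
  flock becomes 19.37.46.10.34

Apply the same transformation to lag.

37.4.22

y(#25)→76 and o(#15)→46: differences scale by 3, so n = 3·pos + 1. With a=1..z=26, the number is 3·pos + 1.
For lag: l=12→37, a=1→4, g=7→22.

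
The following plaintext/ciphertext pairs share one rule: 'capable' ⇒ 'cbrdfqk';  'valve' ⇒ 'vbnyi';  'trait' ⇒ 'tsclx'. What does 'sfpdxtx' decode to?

senator

In capable: c→c is +0, a→b is +1, p→r is +2, a→d is +3 — the shift increases by 1 each position. Each letter shifts forward by its position index (0, 1, 2, …) — the shift grows by one for each successive letter.
Decoding sfpdxtx: s−0=s, f−1=e, p−2=n, d−3=a, x−4=t, t−5=o, x−6=r.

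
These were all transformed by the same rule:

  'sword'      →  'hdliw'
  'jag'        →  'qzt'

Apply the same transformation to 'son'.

hlm

Each letter is replaced by its mirror in the alphabet: a↔z, b↔y, c↔x, and so on (the Atbash cipher).
For son: s↔h, o↔l, n↔m.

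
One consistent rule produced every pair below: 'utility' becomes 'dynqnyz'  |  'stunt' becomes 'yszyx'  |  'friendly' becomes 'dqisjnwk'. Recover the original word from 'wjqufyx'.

The output letters match the input read backwards, each shifted +5: utility reversed is ytilitu. The word is reversed, then every letter is shifted forward by 5.
Undoing it on wjqufyx: shift back: w−5=r, j−5=e, q−5=l, u−5=p, f−5=a, y−5=t, x−5=s → relpats; then reverse → stapler.

stapler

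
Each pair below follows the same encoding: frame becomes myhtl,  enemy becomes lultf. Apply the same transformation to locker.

Compare letters: f→m is +7, r→y is +7, a→h is +7 — a constant shift. It's a constant shift of +7 (ROT7).
On locker: l+7=s, o+7=v, c+7=j, k+7=r, e+7=l, r+7=y.

svjrly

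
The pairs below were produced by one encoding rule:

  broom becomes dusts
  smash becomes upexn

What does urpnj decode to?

solid

In broom: b→d is +2, r→u is +3, o→s is +4, o→t is +5 — the shift increases by 1 each position. The shift increases by 1 at each position, starting from +2: 2, 3, 4, ….
Undoing it on urpnj: u−2=s, r−3=o, p−4=l, n−5=i, j−6=d.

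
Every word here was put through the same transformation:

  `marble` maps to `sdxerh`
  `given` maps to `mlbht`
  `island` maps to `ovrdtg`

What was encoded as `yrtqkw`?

sonnet

It's a Vigenère-style cipher with numeric key [6,3]: position i shifts by key[i mod 2].
Undoing it on yrtqkw: y−6=s, r−3=o, t−6=n, q−3=n, k−6=e, w−3=t.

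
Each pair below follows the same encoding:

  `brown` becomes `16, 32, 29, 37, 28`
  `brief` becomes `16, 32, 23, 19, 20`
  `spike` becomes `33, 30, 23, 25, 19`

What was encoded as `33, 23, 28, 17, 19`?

since

b is letter #2 and maps to 16: an offset of 14. The number is (letter's place in the alphabet, a=1) + 14.
Undoing it on 33, 23, 28, 17, 19: 33→(33−14)÷1=19=s, 23→(23−14)÷1=9=i, 28→(28−14)÷1=14=n, 17→(17−14)÷1=3=c, 19→(19−14)÷1=5=e.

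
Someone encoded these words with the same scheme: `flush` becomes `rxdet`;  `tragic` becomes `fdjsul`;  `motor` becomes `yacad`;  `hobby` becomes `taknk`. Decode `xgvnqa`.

Shifts by position in flush: pos 0: f→r (+12), pos 1: l→x (+12), pos 2: u→d (+9), pos 3: s→e (+12), pos 4: h→t (+12) — repeating every 3. The shifts repeat in a cycle of length 3: positions 0,1,… shift by +12, +12, +9, then the pattern repeats.
Decoding xgvnqa: x−12=l, g−12=u, v−9=m, n−12=b, q−12=e, a−9=r.

lumber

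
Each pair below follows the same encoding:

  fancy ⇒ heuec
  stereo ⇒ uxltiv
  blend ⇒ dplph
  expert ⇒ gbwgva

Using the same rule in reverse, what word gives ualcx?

sweat

Shifts by position in fancy: pos 0: f→h (+2), pos 1: a→e (+4), pos 2: n→u (+7), pos 3: c→e (+2), pos 4: y→c (+4) — repeating every 3. A repeating key of period 3 is used — shifts +2, +4, +7 over and over.
Undoing it on ualcx: u−2=s, a−4=w, l−7=e, c−2=a, x−4=t.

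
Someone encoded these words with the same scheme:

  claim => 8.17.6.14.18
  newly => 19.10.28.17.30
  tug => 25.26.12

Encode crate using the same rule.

8.23.6.25.10

Each letter is replaced by its alphabet position (a=1..z=26) + 5.
Applying it to crate: c=3→8, r=18→23, a=1→6, t=20→25, e=5→10.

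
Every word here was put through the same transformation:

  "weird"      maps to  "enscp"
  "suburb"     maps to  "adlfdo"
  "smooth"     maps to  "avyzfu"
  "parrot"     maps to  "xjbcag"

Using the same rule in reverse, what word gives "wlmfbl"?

In weird: w→e is +8, e→n is +9, i→s is +10, r→c is +11 — the shift increases by 1 each position. Each letter shifts forward by (position + 8), i.e. 8, 9, 10, … — the shift grows by one for each successive letter.
Reversing it on wlmfbl: w−8=o, l−9=c, m−10=c, f−11=u, b−12=p, l−13=y.

occupy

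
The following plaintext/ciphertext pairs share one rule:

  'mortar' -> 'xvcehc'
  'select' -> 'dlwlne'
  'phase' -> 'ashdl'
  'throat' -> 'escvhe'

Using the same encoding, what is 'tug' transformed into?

The shift depends on letter class: consonant m→x is +11, but vowel o→v is +7. Two shifts are in play — +7 for a/e/i/o/u, +11 for every other letter.
Applying it to tug: t(cons)+11=e, u(vowel)+7=b, g(cons)+11=r.

ebr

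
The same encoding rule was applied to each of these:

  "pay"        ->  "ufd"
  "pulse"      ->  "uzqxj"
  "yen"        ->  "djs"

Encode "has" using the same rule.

Compare letters: p→u is +5, a→f is +5, y→d is +5 — a constant shift. It's a constant shift of +5 (ROT5).
For has: h+5=m, a+5=f, s+5=x.

mfx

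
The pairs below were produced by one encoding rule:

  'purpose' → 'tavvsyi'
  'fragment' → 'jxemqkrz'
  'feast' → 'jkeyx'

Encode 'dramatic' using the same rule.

hxesezmi

Shifts by position in purpose: pos 0: p→t (+4), pos 1: u→a (+6), pos 2: r→v (+4), pos 3: p→v (+6) — repeating every 2. It's a Vigenère-style cipher with numeric key [4,6]: position i shifts by key[i mod 2].
On dramatic: d+4=h, r+6=x, a+4=e, m+6=s, a+4=e, t+6=z, i+4=m, c+6=i.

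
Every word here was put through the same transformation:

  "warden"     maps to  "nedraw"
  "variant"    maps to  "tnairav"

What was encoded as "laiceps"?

The output letters match the input read backwards: warden reversed is nedraw. It's just the letters in reverse order.
Reversing it on laiceps: then reverse → special.

special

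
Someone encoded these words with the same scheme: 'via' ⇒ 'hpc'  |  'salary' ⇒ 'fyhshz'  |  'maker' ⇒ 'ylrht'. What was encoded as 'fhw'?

pay

The output letters match the input read backwards, each shifted +7: via reversed is aiv. Read the word backwards and shift each letter +7.
Reversing it on fhw: shift back: f−7=y, h−7=a, w−7=p → yap; then reverse → pay.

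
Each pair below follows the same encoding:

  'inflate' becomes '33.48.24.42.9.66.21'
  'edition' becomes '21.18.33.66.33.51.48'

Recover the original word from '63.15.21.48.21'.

scene

i(#9)→33 and n(#14)→48: differences scale by 3, so n = 3·pos + 6. Each letter becomes 3×(its alphabet position, a=1..z=26) + 6.
Reversing it on 63.15.21.48.21: 63→(63−6)÷3=19=s, 15→(15−6)÷3=3=c, 21→(21−6)÷3=5=e, 48→(48−6)÷3=14=n, 21→(21−6)÷3=5=e.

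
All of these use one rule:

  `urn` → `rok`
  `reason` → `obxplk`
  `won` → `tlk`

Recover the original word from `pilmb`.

slope

Each letter is shifted forward by 23 in the alphabet (a Caesar shift of +23).
Decoding pilmb: p−23=s, i−23=l, l−23=o, m−23=p, b−23=e.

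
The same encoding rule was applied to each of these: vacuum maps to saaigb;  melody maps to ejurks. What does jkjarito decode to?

included

Two steps: reverse the string, then apply a Caesar shift of +6.
Undoing it on jkjarito: shift back: j−6=d, k−6=e, j−6=d, a−6=u, r−6=l, i−6=c, t−6=n, o−6=i → dedulcni; then reverse → included.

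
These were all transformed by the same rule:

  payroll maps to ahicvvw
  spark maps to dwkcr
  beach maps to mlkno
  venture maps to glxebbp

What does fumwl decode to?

Shifts by position in payroll: pos 0: p→a (+11), pos 1: a→h (+7), pos 2: y→i (+10), pos 3: r→c (+11), pos 4: o→v (+7), pos 5: l→v (+10) — repeating every 3. A repeating key of period 3 is used — shifts +11, +7, +10 over and over.
Reversing it on fumwl: f−11=u, u−7=n, m−10=c, w−11=l, l−7=e.

uncle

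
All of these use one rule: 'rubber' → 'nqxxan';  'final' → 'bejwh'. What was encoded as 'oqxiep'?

submit

Compare letters: r→n is +22, u→q is +22, b→x is +22 — a constant shift. It's a constant shift of +22 (ROT22).
Undoing it on oqxiep: o−22=s, q−22=u, x−22=b, i−22=m, e−22=i, p−22=t.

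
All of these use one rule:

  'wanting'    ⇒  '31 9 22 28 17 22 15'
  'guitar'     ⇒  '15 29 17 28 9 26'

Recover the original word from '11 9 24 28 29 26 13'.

w is letter #23 and maps to 31: an offset of 8. The number is (letter's place in the alphabet, a=1) + 8.
Undoing it on 11 9 24 28 29 26 13: 11→(11−8)÷1=3=c, 9→(9−8)÷1=1=a, 24→(24−8)÷1=16=p, 28→(28−8)÷1=20=t, 29→(29−8)÷1=21=u, 26→(26−8)÷1=18=r, 13→(13−8)÷1=5=e.

capture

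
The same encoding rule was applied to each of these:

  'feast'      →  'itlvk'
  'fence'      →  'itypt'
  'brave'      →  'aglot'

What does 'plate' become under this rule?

culkt

f(5)→i(8) and e(4)→t(19) fit y≡15x+11 (mod 26); the inverse of 15 mod 26 is 7. Treating letters as 0–25, the rule is x ↦ 15x + 11 (mod 26).
Applying it to plate: p(15)→15·15+11≡2=c; l(11)→15·11+11≡20=u; a(0)→15·0+11≡11=l; t(19)→15·19+11≡10=k; e(4)→15·4+11≡19=t (all mod 26).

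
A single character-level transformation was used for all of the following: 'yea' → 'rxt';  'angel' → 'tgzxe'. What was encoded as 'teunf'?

Compare letters: y→r is +19, e→x is +19, a→t is +19 — a constant shift. This is a Caesar cipher with shift 19.
Decoding teunf: t−19=a, e−19=l, u−19=b, n−19=u, f−19=m.

album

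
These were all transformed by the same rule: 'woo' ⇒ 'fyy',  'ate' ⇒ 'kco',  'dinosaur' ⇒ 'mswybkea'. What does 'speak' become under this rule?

byokt

The shift depends on letter class: consonant w→f is +9, but vowel o→y is +10. The rule splits by letter class: vowels +10, consonants +9.
On speak: s(cons)+9=b, p(cons)+9=y, e(vowel)+10=o, a(vowel)+10=k, k(cons)+9=t.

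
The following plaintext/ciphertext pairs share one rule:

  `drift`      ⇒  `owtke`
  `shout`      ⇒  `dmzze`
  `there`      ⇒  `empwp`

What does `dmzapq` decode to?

The shifts repeat in a cycle of length 2: positions 0,1,… shift by +11, +5, then the pattern repeats.
Undoing it on dmzapq: d−11=s, m−5=h, z−11=o, a−5=v, p−11=e, q−5=l.

shovel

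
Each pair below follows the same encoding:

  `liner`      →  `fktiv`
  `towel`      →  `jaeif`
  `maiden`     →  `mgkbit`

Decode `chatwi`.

sponge

l(11)→f(5) and i(8)→k(10) fit y≡7x+6 (mod 26); the inverse of 7 mod 26 is 15. This is an affine cipher: with a=0,…,z=25, each position x becomes (7x+6) mod 26.
Decoding chatwi: c(2)→15·(2−6)≡18=s; h(7)→15·(7−6)≡15=p; a(0)→15·(0−6)≡14=o; t(19)→15·(19−6)≡13=n; w(22)→15·(22−6)≡6=g; i(8)→15·(8−6)≡4=e (all mod 26).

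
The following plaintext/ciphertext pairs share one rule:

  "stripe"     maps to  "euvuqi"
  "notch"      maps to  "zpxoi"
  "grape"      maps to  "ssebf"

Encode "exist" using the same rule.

qymeu

Shifts by position in stripe: pos 0: s→e (+12), pos 1: t→u (+1), pos 2: r→v (+4), pos 3: i→u (+12), pos 4: p→q (+1), pos 5: e→i (+4) — repeating every 3. The shifts repeat in a cycle of length 3: positions 0,1,… shift by +12, +1, +4, then the pattern repeats.
For exist: e+12=q, x+1=y, i+4=m, s+12=e, t+1=u.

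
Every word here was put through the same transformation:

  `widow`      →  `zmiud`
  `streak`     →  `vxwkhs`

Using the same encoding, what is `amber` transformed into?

dqgky

The shift increases by 1 at each position, starting from +3: 3, 4, 5, ….
Applying it to amber: a+3=d, m+4=q, b+5=g, e+6=k, r+7=y.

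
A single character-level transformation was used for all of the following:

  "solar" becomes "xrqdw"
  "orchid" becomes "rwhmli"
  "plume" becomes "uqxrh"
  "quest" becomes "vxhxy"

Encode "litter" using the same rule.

The shift depends on letter class: consonant s→x is +5, but vowel o→r is +3. Vowels shift forward by 3 and consonants shift forward by 5.
On litter: l(cons)+5=q, i(vowel)+3=l, t(cons)+5=y, t(cons)+5=y, e(vowel)+3=h, r(cons)+5=w.

qlyyhw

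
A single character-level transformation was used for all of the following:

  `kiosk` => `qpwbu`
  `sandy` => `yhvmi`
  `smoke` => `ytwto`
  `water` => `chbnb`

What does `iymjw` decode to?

Letter i (0-indexed) is shifted by i+6, so successive shifts are 6, 7, 8, ….
Decoding iymjw: i−6=c, y−7=r, m−8=e, j−9=a, w−10=m.

cream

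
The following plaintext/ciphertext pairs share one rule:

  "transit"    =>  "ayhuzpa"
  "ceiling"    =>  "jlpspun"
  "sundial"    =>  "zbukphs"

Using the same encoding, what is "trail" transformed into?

ayhps

Compare letters: t→a is +7, r→y is +7, a→h is +7 — a constant shift. Each letter is shifted forward by 7 in the alphabet (a Caesar shift of +7).
On trail: t+7=a, r+7=y, a+7=h, i+7=p, l+7=s.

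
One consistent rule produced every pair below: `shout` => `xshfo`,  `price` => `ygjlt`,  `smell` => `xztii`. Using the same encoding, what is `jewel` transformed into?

atnti

This is an affine cipher: with a=0,…,z=25, each position x becomes (17x+3) mod 26.
For jewel: j(9)→17·9+3≡0=a; e(4)→17·4+3≡19=t; w(22)→17·22+3≡13=n; e(4)→17·4+3≡19=t; l(11)→17·11+3≡8=i (all mod 26).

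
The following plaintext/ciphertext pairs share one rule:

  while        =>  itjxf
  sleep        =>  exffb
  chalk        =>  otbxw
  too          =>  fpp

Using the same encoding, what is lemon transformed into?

xfypz

The shift depends on letter class: consonant w→i is +12, but vowel i→j is +1. Two shifts are in play — +1 for a/e/i/o/u, +12 for every other letter.
On lemon: l(cons)+12=x, e(vowel)+1=f, m(cons)+12=y, o(vowel)+1=p, n(cons)+12=z.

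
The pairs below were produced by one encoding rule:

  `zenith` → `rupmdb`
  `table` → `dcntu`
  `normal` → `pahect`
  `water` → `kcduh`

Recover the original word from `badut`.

hotel

z(25)→r(17) and e(4)→u(20) fit y≡11x+2 (mod 26); the inverse of 11 mod 26 is 19. Treating letters as 0–25, the rule is x ↦ 11x + 2 (mod 26).
Decoding badut: b(1)→19·(1−2)≡7=h; a(0)→19·(0−2)≡14=o; d(3)→19·(3−2)≡19=t; u(20)→19·(20−2)≡4=e; t(19)→19·(19−2)≡11=l (all mod 26).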